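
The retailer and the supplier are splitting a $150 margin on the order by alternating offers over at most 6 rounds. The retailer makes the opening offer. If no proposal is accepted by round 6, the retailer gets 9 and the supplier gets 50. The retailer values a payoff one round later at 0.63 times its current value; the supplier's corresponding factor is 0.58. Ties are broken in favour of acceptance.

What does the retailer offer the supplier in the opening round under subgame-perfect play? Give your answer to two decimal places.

Solve by backward induction from round 6.
Round 6 (the supplier proposes): the retailer gets 9 if talks fail, so the supplier offers 9 and keeps 141.
Round 5 (the retailer proposes): the supplier can get 141 next round, worth 0.58 × 141 = 81.78 now; the retailer offers that and keeps 68.22.
Round 4 (the supplier proposes): the retailer can get 68.22 next round, worth 0.63 × 68.22 = 42.9786 now, so the supplier offers 42.9786, keeping 107.0214.
Round 3 (the retailer proposes): the supplier can get 107.0214 next round, worth 0.58 × 107.0214 = 62.072412 now, so the retailer offers 62.072412, keeping 87.927588.
Round 2 (the supplier proposes): the retailer can get 87.927588 next round, worth 0.63 × 87.927588 = 55.39438044 now, so the supplier offers 55.39438044, keeping 94.60561956.
Round 1 (the retailer proposes): the supplier can get 94.60561956 next round, worth 0.58 × 94.60561956 = 54.8712593448 now, so the retailer offers 54.8712593448, keeping 95.1287406552.

54.87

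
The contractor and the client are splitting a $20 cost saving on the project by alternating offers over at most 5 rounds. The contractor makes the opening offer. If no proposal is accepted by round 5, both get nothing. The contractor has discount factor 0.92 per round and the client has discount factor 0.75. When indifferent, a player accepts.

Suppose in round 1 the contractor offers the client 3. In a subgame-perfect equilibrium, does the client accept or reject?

Accept

Work out the client's continuation value if the offer is rejected.
Round 5 (the contractor proposes): rejection yields 0 for the client; the contractor offers 0 and keeps 20.
Round 4 (the client proposes): the contractor can get 20 next round, worth 0.92 × 20 = 18.4 now. The client offers 18.4 and keeps 20 − 18.4 = 1.6.
Round 3 (the contractor proposes): the client can get 1.6 next round, worth 0.75 × 1.6 = 1.2 now. The contractor offers 1.2 and keeps 20 − 1.2 = 18.8.
Round 2 (the client proposes): the contractor can get 18.8 next round, worth 0.92 × 18.8 = 17.296 now, so the client offers 17.296, keeping 2.704.
So by rejecting in round 1, the client gets 2.704 next round, worth 0.75 × 2.704 = 2.028 now.
Offer 3 ≥ 2.028, so the client accepts.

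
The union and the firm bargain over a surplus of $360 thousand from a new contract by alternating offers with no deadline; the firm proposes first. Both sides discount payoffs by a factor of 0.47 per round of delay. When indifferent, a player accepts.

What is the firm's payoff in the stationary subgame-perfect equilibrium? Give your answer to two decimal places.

244.90

Let x be the firm's share when the firm proposes and y be the union's share when the union proposes.
The union accepts iff offered ≥ 0.47·y, so x = 360 − 0.47y. Symmetrically y = 360 − 0.47x.
Substituting: x = 360 − 0.47(360 − 0.47x), giving x(1 − 0.47·0.47) = 360(1 − 0.47).
So x = 360 × 0.53 / 0.7791 ≈ 244.8980, and the union receives 360 − x ≈ 115.1020.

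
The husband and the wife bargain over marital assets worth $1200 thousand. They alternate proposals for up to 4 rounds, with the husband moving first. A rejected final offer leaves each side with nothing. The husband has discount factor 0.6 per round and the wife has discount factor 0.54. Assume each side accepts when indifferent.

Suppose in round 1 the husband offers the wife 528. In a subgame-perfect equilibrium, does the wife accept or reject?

Round 4 (the wife proposes): rejection yields 0 for the husband; the wife offers 0 and keeps 1200.
Round 3 (the husband proposes): the wife can get 1200 next round, worth 0.54 × 1200 = 648 now, so the husband offers 648, keeping 552.
Round 2 (the wife proposes): the husband can get 552 next round, worth 0.6 × 552 = 331.2 now, so the wife offers 331.2, keeping 868.8.
So by rejecting in round 1, the wife gets 868.8 next round, worth 0.54 × 868.8 = 469.152 now.
Offer 528 ≥ 469.152, so the wife accepts.

Accept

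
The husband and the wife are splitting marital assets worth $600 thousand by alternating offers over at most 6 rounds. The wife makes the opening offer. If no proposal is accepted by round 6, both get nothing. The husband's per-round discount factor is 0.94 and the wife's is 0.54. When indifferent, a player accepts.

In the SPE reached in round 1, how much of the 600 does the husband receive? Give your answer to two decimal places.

By backward induction:
Round 6 (the husband proposes): rejection yields 0 for the wife; the husband offers 0 and keeps 600.
Round 5 (the wife proposes): the husband can get 600 next round, worth 0.94 × 600 = 564 now, so the wife offers 564, keeping 36.
Round 4 (the husband proposes): the wife can get 36 next round, worth 0.54 × 36 = 19.44 now, so the husband offers 19.44, keeping 580.56.
Round 3 (the wife proposes): the husband can get 580.56 next round, worth 0.94 × 580.56 = 545.7264 now; the wife offers that and keeps 54.2736.
Round 2 (the husband proposes): the wife can get 54.2736 next round, worth 0.54 × 54.2736 = 29.307744 now; the husband offers that and keeps 570.692256.
Round 1 (the wife proposes): the husband can get 570.692256 next round, worth 0.94 × 570.692256 = 536.45072064 now; the wife offers that and keeps 63.54927936.

536.45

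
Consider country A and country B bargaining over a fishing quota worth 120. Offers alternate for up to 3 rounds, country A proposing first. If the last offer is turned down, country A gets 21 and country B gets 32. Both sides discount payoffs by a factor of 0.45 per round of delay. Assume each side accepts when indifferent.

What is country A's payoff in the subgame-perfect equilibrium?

83.82

Round 3 (country A proposes): country B gets 32 if talks fail, so country A offers 32 and keeps 88.
Round 2 (country B proposes): country A can get 88 next round, worth 0.45 × 88 = 39.6 now. Country B offers 39.6 and keeps 120 − 39.6 = 80.4.
Round 1 (country A proposes): country B can get 80.4 next round, worth 0.45 × 80.4 = 36.18 now, so country A offers 36.18, keeping 83.82.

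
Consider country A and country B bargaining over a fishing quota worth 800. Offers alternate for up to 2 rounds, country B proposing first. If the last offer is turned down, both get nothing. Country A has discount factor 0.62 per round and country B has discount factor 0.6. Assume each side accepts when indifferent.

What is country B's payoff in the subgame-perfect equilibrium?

304

Round 2 (country A proposes): country B will accept anything ≥ 0, so country A offers 0 and keeps 800.
Round 1 (country B proposes): country A can get 800 next round, worth 0.62 × 800 = 496 now; country B offers that and keeps 304.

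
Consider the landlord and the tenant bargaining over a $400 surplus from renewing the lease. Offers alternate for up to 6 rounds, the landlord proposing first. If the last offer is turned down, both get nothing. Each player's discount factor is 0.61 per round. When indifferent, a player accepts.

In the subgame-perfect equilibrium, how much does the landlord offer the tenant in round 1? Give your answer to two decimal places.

164.35

Round 6 (the tenant proposes): the landlord will accept anything ≥ 0, so the tenant offers 0 and keeps 400.
Round 5 (the landlord proposes): the tenant can get 400 next round, worth 0.61 × 400 = 244 now; the landlord offers that and keeps 156.
Round 4 (the tenant proposes): the landlord can get 156 next round, worth 0.61 × 156 = 95.16 now. The tenant offers 95.16 and keeps 400 − 95.16 = 304.84.
Round 3 (the landlord proposes): the tenant can get 304.84 next round, worth 0.61 × 304.84 = 185.9524 now, so the landlord offers 185.9524, keeping 214.0476.
Round 2 (the tenant proposes): the landlord can get 214.0476 next round, worth 0.61 × 214.0476 = 130.569036 now, so the tenant offers 130.569036, keeping 269.430964.
Round 1 (the landlord proposes): the tenant can get 269.430964 next round, worth 0.61 × 269.430964 = 164.35288804 now; the landlord offers that and keeps 235.64711196.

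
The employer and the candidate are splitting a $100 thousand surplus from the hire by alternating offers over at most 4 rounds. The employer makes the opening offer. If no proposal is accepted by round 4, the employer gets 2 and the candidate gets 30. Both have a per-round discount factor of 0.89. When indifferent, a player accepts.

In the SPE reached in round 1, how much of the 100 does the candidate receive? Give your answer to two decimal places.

78.88

Round 4 (the candidate proposes): the employer gets 2 if talks fail, so the candidate offers 2 and keeps 98.
Round 3 (the employer proposes): the candidate can get 98 next round, worth 0.89 × 98 = 87.22 now, so the employer offers 87.22, keeping 12.78.
Round 2 (the candidate proposes): the employer can get 12.78 next round, worth 0.89 × 12.78 = 11.3742 now, so the candidate offers 11.3742, keeping 88.6258.
Round 1 (the employer proposes): the candidate can get 88.6258 next round, worth 0.89 × 88.6258 = 78.876962 now, so the employer offers 78.876962, keeping 21.123038.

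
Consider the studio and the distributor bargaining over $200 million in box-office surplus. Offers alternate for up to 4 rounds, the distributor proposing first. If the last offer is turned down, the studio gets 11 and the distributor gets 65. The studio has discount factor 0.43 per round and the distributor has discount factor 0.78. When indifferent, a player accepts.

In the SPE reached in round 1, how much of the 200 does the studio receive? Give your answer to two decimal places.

38.39

Round 4 (the studio proposes): the distributor gets 65 if talks fail, so the studio offers 65 and keeps 135.
Round 3 (the distributor proposes): the studio can get 135 next round, worth 0.43 × 135 = 58.05 now, so the distributor offers 58.05, keeping 141.95.
Round 2 (the studio proposes): the distributor can get 141.95 next round, worth 0.78 × 141.95 = 110.721 now. The studio offers 110.721 and keeps 200 − 110.721 = 89.279.
Round 1 (the distributor proposes): the studio can get 89.279 next round, worth 0.43 × 89.279 = 38.38997 now; the distributor offers that and keeps 161.61003.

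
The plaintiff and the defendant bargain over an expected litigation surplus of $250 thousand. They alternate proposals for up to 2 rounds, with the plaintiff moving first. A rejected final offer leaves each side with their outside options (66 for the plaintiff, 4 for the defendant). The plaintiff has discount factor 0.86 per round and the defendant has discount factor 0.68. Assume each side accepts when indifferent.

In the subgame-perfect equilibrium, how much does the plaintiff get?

124.88

By backward induction:
Round 2 (the defendant proposes): the plaintiff gets 66 if talks fail, so the defendant offers 66 and keeps 184.
Round 1 (the plaintiff proposes): the defendant can get 184 next round, worth 0.68 × 184 = 125.12 now, so the plaintiff offers 125.12, keeping 124.88.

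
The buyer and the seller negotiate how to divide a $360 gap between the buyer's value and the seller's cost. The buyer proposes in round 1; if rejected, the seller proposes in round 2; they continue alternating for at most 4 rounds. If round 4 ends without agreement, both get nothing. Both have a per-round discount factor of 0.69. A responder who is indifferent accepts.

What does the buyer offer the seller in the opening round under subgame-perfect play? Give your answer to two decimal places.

Round 4 (the seller proposes): the buyer will accept anything ≥ 0, so the seller offers 0 and keeps 360.
Round 3 (the buyer proposes): the seller can get 360 next round, worth 0.69 × 360 = 248.4 now. The buyer offers 248.4 and keeps 360 − 248.4 = 111.6.
Round 2 (the seller proposes): the buyer can get 111.6 next round, worth 0.69 × 111.6 = 77.004 now. The seller offers 77.004 and keeps 360 − 77.004 = 282.996.
Round 1 (the buyer proposes): the seller can get 282.996 next round, worth 0.69 × 282.996 = 195.26724 now; the buyer offers that and keeps 164.73276.

195.27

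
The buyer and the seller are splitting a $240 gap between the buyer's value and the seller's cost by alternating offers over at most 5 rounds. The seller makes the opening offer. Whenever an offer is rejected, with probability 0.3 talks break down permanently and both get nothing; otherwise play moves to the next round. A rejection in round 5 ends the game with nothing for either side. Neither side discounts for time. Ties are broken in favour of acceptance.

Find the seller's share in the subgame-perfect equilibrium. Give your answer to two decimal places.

164.90

Round 5 (the seller proposes): the buyer will accept anything ≥ 0, so the seller offers 0 and keeps 240.
Round 4 (the buyer proposes): rejecting gives the seller an expected 0.7 × 240 = 168. The buyer offers 168 and keeps 240 − 168 = 72.
Round 3 (the seller proposes): rejecting gives the buyer an expected 0.7 × 72 = 50.4, so the seller offers 50.4, keeping 189.6.
Round 2 (the buyer proposes): rejecting gives the seller an expected 0.7 × 189.6 = 132.72; the buyer offers that and keeps 107.28.
Round 1 (the seller proposes): rejecting gives the buyer an expected 0.7 × 107.28 = 75.096, so the seller offers 75.096, keeping 164.904.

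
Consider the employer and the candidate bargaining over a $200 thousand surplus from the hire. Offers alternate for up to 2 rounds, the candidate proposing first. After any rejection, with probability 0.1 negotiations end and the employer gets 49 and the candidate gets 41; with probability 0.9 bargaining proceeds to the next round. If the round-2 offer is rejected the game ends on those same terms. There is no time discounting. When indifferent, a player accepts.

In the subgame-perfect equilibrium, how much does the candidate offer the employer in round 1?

Round 2 (the employer proposes): the candidate gets 41 if talks fail, so the employer offers 41 and keeps 159.
Round 1 (the candidate proposes): rejecting gives the employer an expected 0.9 × 159 + 0.1 × 49 = 148. The candidate offers 148 and keeps 200 − 148 = 52.

148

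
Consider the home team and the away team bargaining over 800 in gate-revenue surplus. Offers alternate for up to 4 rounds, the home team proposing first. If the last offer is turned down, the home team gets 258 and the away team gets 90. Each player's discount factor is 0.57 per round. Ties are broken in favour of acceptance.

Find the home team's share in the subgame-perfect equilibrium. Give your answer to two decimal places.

Solve by backward induction from round 4.
Round 4 (the away team proposes): the home team gets 258 if talks fail, so the away team offers 258 and keeps 542.
Round 3 (the home team proposes): the away team can get 542 next round, worth 0.57 × 542 = 308.94 now; the home team offers that and keeps 491.06.
Round 2 (the away team proposes): the home team can get 491.06 next round, worth 0.57 × 491.06 = 279.9042 now, so the away team offers 279.9042, keeping 520.0958.
Round 1 (the home team proposes): the away team can get 520.0958 next round, worth 0.57 × 520.0958 = 296.454606 now, so the home team offers 296.454606, keeping 503.545394.

503.55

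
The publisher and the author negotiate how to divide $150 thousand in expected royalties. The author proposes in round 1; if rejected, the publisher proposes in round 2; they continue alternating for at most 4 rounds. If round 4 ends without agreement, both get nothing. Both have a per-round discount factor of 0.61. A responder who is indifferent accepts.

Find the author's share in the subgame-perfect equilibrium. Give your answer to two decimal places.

Solve by backward induction from round 4.
Round 4 (the publisher proposes): the author will accept anything ≥ 0, so the publisher offers 0 and keeps 150.
Round 3 (the author proposes): the publisher can get 150 next round, worth 0.61 × 150 = 91.5 now, so the author offers 91.5, keeping 58.5.
Round 2 (the publisher proposes): the author can get 58.5 next round, worth 0.61 × 58.5 = 35.685 now, so the publisher offers 35.685, keeping 114.315.
Round 1 (the author proposes): the publisher can get 114.315 next round, worth 0.61 × 114.315 = 69.73215 now; the author offers that and keeps 80.26785.

80.27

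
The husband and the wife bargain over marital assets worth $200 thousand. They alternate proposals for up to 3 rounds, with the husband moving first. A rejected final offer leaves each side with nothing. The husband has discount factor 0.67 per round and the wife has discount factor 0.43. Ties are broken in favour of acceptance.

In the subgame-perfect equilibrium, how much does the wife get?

Round 3 (the husband proposes): rejection yields 0 for the wife; the husband offers 0 and keeps 200.
Round 2 (the wife proposes): the husband can get 200 next round, worth 0.67 × 200 = 134 now; the wife offers that and keeps 66.
Round 1 (the husband proposes): the wife can get 66 next round, worth 0.43 × 66 = 28.38 now, so the husband offers 28.38, keeping 171.62.

28.38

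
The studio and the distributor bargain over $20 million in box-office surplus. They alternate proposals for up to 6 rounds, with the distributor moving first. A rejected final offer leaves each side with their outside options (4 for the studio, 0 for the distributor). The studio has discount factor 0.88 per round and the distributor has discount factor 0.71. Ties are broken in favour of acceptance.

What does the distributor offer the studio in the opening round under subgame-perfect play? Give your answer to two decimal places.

Round 6 (the studio proposes): the distributor will accept anything ≥ 0, so the studio offers 0 and keeps 20.
Round 5 (the distributor proposes): the studio can get 20 next round, worth 0.88 × 20 = 17.6 now, so the distributor offers 17.6, keeping 2.4.
Round 4 (the studio proposes): the distributor can get 2.4 next round, worth 0.71 × 2.4 = 1.704 now. The studio offers 1.704 and keeps 20 − 1.704 = 18.296.
Round 3 (the distributor proposes): the studio can get 18.296 next round, worth 0.88 × 18.296 = 16.10048 now; the distributor offers that and keeps 3.89952.
Round 2 (the studio proposes): the distributor can get 3.89952 next round, worth 0.71 × 3.89952 = 2.7686592 now. The studio offers 2.7686592 and keeps 20 − 2.7686592 = 17.2313408.
Round 1 (the distributor proposes): the studio can get 17.2313408 next round, worth 0.88 × 17.2313408 = 15.163579904 now. The distributor offers 15.163579904 and keeps 20 − 15.163579904 = 4.836420096.

15.16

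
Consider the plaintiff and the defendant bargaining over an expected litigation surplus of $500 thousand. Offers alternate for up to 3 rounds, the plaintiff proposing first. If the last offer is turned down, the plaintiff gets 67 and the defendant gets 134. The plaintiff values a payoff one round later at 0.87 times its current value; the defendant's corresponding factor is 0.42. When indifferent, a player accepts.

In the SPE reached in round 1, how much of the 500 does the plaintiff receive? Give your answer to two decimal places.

Solve by backward induction from round 3.
Round 3 (the plaintiff proposes): the defendant gets 134 if talks fail, so the plaintiff offers 134 and keeps 366.
Round 2 (the defendant proposes): the plaintiff can get 366 next round, worth 0.87 × 366 = 318.42 now, so the defendant offers 318.42, keeping 181.58.
Round 1 (the plaintiff proposes): the defendant can get 181.58 next round, worth 0.42 × 181.58 = 76.2636 now, so the plaintiff offers 76.2636, keeping 423.7364.

423.74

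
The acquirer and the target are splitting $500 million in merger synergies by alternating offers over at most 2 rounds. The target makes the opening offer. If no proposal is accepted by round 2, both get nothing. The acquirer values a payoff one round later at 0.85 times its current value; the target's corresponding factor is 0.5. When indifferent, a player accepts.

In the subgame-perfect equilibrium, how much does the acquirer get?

425

Round 2 (the acquirer proposes): rejection yields 0 for the target; the acquirer offers 0 and keeps 500.
Round 1 (the target proposes): the acquirer can get 500 next round, worth 0.85 × 500 = 425 now, so the target offers 425, keeping 75.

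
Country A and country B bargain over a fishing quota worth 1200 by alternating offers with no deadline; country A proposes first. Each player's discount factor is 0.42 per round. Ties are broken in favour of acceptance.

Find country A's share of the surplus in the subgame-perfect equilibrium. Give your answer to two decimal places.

845.07

In a stationary SPE each proposer offers the other exactly their discounted continuation value.
If country A keeps x when proposing and country B keeps y when proposing, then x = 1200 − 0.42y and y = 1200 − 0.42x.
Solving: x = 1200(1 − 0.42) / (1 − 0.42·0.42) = 696 / 0.8236 ≈ 845.0704.
Country B gets 1200 − 845.0704 ≈ 354.9296.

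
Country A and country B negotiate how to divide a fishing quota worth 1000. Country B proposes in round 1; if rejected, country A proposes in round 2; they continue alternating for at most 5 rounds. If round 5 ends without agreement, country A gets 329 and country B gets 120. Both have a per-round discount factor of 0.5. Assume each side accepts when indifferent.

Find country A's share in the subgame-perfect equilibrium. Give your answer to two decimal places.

Round 5 (country B proposes): country A gets 329 if talks fail, so country B offers 329 and keeps 671.
Round 4 (country A proposes): country B can get 671 next round, worth 0.5 × 671 = 335.5 now, so country A offers 335.5, keeping 664.5.
Round 3 (country B proposes): country A can get 664.5 next round, worth 0.5 × 664.5 = 332.25 now. Country B offers 332.25 and keeps 1000 − 332.25 = 667.75.
Round 2 (country A proposes): country B can get 667.75 next round, worth 0.5 × 667.75 = 333.875 now; country A offers that and keeps 666.125.
Round 1 (country B proposes): country A can get 666.125 next round, worth 0.5 × 666.125 = 333.0625 now. Country B offers 333.0625 and keeps 1000 − 333.0625 = 666.9375.

333.06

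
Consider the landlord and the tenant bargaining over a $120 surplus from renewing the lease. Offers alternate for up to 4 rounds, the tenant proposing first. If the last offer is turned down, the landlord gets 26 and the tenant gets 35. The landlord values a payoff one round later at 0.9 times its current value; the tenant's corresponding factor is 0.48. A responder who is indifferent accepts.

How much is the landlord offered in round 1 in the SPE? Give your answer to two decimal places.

89.21

Round 4 (the landlord proposes): the tenant gets 35 if talks fail, so the landlord offers 35 and keeps 85.
Round 3 (the tenant proposes): the landlord can get 85 next round, worth 0.9 × 85 = 76.5 now; the tenant offers that and keeps 43.5.
Round 2 (the landlord proposes): the tenant can get 43.5 next round, worth 0.48 × 43.5 = 20.88 now, so the landlord offers 20.88, keeping 99.12.
Round 1 (the tenant proposes): the landlord can get 99.12 next round, worth 0.9 × 99.12 = 89.208 now; the tenant offers that and keeps 30.792.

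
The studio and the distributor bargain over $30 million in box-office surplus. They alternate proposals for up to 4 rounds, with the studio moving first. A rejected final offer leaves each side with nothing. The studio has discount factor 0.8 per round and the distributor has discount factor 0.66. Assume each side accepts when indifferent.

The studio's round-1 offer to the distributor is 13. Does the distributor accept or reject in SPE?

Reject

Work out the distributor's continuation value if the offer is rejected.
Round 4 (the distributor proposes): the studio will accept anything ≥ 0, so the distributor offers 0 and keeps 30.
Round 3 (the studio proposes): the distributor can get 30 next round, worth 0.66 × 30 = 19.8 now, so the studio offers 19.8, keeping 10.2.
Round 2 (the distributor proposes): the studio can get 10.2 next round, worth 0.8 × 10.2 = 8.16 now. The distributor offers 8.16 and keeps 30 − 8.16 = 21.84.
So by rejecting in round 1, the distributor gets 21.84 next round, worth 0.66 × 21.84 = 14.4144 now.
Offer 13 < 14.4144, so the distributor rejects.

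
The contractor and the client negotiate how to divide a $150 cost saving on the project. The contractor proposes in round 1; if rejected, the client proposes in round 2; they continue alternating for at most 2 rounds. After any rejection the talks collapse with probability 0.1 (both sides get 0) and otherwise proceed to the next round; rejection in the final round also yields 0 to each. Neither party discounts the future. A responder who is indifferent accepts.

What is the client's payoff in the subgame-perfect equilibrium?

By backward induction:
Round 2 (the client proposes): the contractor will accept anything ≥ 0, so the client offers 0 and keeps 150.
Round 1 (the contractor proposes): rejecting gives the client an expected 0.9 × 150 = 135, so the contractor offers 135, keeping 15.

135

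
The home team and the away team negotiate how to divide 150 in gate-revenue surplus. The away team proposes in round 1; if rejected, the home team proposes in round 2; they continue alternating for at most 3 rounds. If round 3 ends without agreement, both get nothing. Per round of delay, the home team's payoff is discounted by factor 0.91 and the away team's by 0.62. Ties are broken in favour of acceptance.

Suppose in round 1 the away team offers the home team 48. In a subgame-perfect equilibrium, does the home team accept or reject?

Reject

Round 3 (the away team proposes): rejection yields 0 for the home team; the away team offers 0 and keeps 150.
Round 2 (the home team proposes): the away team can get 150 next round, worth 0.62 × 150 = 93 now. The home team offers 93 and keeps 150 − 93 = 57.
So by rejecting in round 1, the home team gets 57 next round, worth 0.91 × 57 = 51.87 now.
Offer 48 < 51.87, so the home team rejects.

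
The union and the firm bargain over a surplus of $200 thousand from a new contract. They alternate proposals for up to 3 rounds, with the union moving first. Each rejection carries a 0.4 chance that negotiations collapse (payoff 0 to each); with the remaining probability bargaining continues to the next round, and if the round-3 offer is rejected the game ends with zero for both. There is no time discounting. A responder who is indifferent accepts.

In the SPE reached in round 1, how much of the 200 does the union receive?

By backward induction:
Round 3 (the union proposes): the firm will accept anything ≥ 0, so the union offers 0 and keeps 200.
Round 2 (the firm proposes): rejecting gives the union an expected 0.6 × 200 = 120. The firm offers 120 and keeps 200 − 120 = 80.
Round 1 (the union proposes): rejecting gives the firm an expected 0.6 × 80 = 48. The union offers 48 and keeps 200 − 48 = 152.

152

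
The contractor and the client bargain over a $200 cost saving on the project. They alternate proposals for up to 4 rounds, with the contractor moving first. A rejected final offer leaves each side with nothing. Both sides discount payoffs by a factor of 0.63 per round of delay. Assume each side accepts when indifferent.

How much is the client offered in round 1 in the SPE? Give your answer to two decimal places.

Round 4 (the client proposes): the contractor will accept anything ≥ 0, so the client offers 0 and keeps 200.
Round 3 (the contractor proposes): the client can get 200 next round, worth 0.63 × 200 = 126 now; the contractor offers that and keeps 74.
Round 2 (the client proposes): the contractor can get 74 next round, worth 0.63 × 74 = 46.62 now, so the client offers 46.62, keeping 153.38.
Round 1 (the contractor proposes): the client can get 153.38 next round, worth 0.63 × 153.38 = 96.6294 now; the contractor offers that and keeps 103.3706.

96.63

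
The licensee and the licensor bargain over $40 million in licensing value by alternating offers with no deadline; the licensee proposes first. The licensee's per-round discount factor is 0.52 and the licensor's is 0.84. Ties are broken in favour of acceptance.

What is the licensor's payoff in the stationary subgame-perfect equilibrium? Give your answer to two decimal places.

In a stationary SPE each proposer offers the other exactly their discounted continuation value.
If the licensee keeps x when proposing and the licensor keeps y when proposing, then x = 40 − 0.84y and y = 40 − 0.52x.
Solving: x = 40(1 − 0.84) / (1 − 0.52·0.84) = 6.4 / 0.5632 ≈ 11.3636.
The licensor gets 40 − 11.3636 ≈ 28.6364.

28.64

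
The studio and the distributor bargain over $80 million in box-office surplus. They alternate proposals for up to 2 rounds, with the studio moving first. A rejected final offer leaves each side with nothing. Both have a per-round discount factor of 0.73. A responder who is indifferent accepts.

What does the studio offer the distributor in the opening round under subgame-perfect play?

58.4

Round 2 (the distributor proposes): the studio will accept anything ≥ 0, so the distributor offers 0 and keeps 80.
Round 1 (the studio proposes): the distributor can get 80 next round, worth 0.73 × 80 = 58.4 now, so the studio offers 58.4, keeping 21.6.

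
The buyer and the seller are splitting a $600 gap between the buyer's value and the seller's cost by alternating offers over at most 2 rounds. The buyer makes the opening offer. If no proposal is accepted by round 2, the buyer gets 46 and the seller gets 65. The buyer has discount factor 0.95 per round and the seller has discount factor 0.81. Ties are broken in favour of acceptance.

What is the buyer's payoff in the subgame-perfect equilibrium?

151.26

Work backward from the last round.
Round 2 (the seller proposes): the buyer gets 46 if talks fail, so the seller offers 46 and keeps 554.
Round 1 (the buyer proposes): the seller can get 554 next round, worth 0.81 × 554 = 448.74 now. The buyer offers 448.74 and keeps 600 − 448.74 = 151.26.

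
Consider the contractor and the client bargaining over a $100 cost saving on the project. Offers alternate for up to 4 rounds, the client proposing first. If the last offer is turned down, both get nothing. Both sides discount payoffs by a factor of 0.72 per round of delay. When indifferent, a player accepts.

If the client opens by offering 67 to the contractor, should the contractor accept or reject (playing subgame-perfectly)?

Work out the contractor's continuation value if the offer is rejected.
Round 4 (the contractor proposes): the client will accept anything ≥ 0, so the contractor offers 0 and keeps 100.
Round 3 (the client proposes): the contractor can get 100 next round, worth 0.72 × 100 = 72 now, so the client offers 72, keeping 28.
Round 2 (the contractor proposes): the client can get 28 next round, worth 0.72 × 28 = 20.16 now. The contractor offers 20.16 and keeps 100 − 20.16 = 79.84.
So by rejecting in round 1, the contractor gets 79.84 next round, worth 0.72 × 79.84 = 57.4848 now.
Offer 67 ≥ 57.4848, so the contractor accepts.

Accept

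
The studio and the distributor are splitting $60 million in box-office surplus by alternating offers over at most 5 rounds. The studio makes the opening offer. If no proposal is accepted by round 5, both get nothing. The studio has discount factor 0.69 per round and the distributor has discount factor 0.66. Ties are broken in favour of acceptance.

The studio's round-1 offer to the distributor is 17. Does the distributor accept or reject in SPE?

Reject

Round 5 (the studio proposes): rejection yields 0 for the distributor; the studio offers 0 and keeps 60.
Round 4 (the distributor proposes): the studio can get 60 next round, worth 0.69 × 60 = 41.4 now, so the distributor offers 41.4, keeping 18.6.
Round 3 (the studio proposes): the distributor can get 18.6 next round, worth 0.66 × 18.6 = 12.276 now; the studio offers that and keeps 47.724.
Round 2 (the distributor proposes): the studio can get 47.724 next round, worth 0.69 × 47.724 = 32.92956 now; the distributor offers that and keeps 27.07044.
So by rejecting in round 1, the distributor gets 27.07044 next round, worth 0.66 × 27.07044 = 17.8664904 now.
Offer 17 < 17.8664904, so the distributor rejects.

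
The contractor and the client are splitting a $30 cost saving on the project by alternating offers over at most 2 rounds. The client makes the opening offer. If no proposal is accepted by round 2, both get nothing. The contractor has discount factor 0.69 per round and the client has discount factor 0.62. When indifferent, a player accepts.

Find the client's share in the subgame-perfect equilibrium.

9.3

Work backward from the last round.
Round 2 (the contractor proposes): rejection yields 0 for the client; the contractor offers 0 and keeps 30.
Round 1 (the client proposes): the contractor can get 30 next round, worth 0.69 × 30 = 20.7 now. The client offers 20.7 and keeps 30 − 20.7 = 9.3.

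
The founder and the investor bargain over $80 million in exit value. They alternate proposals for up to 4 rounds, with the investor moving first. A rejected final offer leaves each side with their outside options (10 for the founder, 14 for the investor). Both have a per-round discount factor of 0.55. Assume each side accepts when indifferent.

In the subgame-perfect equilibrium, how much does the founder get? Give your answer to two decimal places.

Work backward from the last round.
Round 4 (the founder proposes): the investor gets 14 if talks fail, so the founder offers 14 and keeps 66.
Round 3 (the investor proposes): the founder can get 66 next round, worth 0.55 × 66 = 36.3 now, so the investor offers 36.3, keeping 43.7.
Round 2 (the founder proposes): the investor can get 43.7 next round, worth 0.55 × 43.7 = 24.035 now; the founder offers that and keeps 55.965.
Round 1 (the investor proposes): the founder can get 55.965 next round, worth 0.55 × 55.965 = 30.78075 now. The investor offers 30.78075 and keeps 80 − 30.78075 = 49.21925.

30.78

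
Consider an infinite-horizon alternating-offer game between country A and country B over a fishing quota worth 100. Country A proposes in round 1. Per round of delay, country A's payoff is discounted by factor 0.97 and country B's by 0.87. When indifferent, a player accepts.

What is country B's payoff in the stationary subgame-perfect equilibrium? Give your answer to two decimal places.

16.72

In a stationary SPE each proposer offers the other exactly their discounted continuation value.
If country A keeps x when proposing and country B keeps y when proposing, then x = 100 − 0.87y and y = 100 − 0.97x.
Solving: x = 100(1 − 0.87) / (1 − 0.97·0.87) = 13 / 0.1561 ≈ 83.2799.
Country B gets 100 − 83.2799 ≈ 16.7201.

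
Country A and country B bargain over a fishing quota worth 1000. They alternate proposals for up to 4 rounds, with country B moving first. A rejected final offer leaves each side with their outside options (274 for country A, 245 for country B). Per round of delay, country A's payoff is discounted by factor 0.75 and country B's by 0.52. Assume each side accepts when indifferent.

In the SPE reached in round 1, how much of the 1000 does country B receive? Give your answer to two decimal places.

419.16

Round 4 (country A proposes): country B gets 245 if talks fail, so country A offers 245 and keeps 755.
Round 3 (country B proposes): country A can get 755 next round, worth 0.75 × 755 = 566.25 now; country B offers that and keeps 433.75.
Round 2 (country A proposes): country B can get 433.75 next round, worth 0.52 × 433.75 = 225.55 now; country A offers that and keeps 774.45.
Round 1 (country B proposes): country A can get 774.45 next round, worth 0.75 × 774.45 = 580.8375 now. Country B offers 580.8375 and keeps 1000 − 580.8375 = 419.1625.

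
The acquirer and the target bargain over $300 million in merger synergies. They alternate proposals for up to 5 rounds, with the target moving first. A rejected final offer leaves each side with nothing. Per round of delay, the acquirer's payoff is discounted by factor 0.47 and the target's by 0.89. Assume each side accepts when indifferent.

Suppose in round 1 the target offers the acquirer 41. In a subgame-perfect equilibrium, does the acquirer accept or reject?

Accept

Round 5 (the target proposes): rejection yields 0 for the acquirer; the target offers 0 and keeps 300.
Round 4 (the acquirer proposes): the target can get 300 next round, worth 0.89 × 300 = 267 now. The acquirer offers 267 and keeps 300 − 267 = 33.
Round 3 (the target proposes): the acquirer can get 33 next round, worth 0.47 × 33 = 15.51 now. The target offers 15.51 and keeps 300 − 15.51 = 284.49.
Round 2 (the acquirer proposes): the target can get 284.49 next round, worth 0.89 × 284.49 = 253.1961 now; the acquirer offers that and keeps 46.8039.
So by rejecting in round 1, the acquirer gets 46.8039 next round, worth 0.47 × 46.8039 = 21.997833 now.
Offer 41 ≥ 21.997833, so the acquirer accepts.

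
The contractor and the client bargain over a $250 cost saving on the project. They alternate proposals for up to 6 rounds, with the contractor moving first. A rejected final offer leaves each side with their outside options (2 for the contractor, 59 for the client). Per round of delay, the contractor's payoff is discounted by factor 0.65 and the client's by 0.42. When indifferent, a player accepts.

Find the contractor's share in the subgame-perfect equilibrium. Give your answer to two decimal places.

195.45

By backward induction:
Round 6 (the client proposes): the contractor gets 2 if talks fail, so the client offers 2 and keeps 248.
Round 5 (the contractor proposes): the client can get 248 next round, worth 0.42 × 248 = 104.16 now, so the contractor offers 104.16, keeping 145.84.
Round 4 (the client proposes): the contractor can get 145.84 next round, worth 0.65 × 145.84 = 94.796 now. The client offers 94.796 and keeps 250 − 94.796 = 155.204.
Round 3 (the contractor proposes): the client can get 155.204 next round, worth 0.42 × 155.204 = 65.18568 now. The contractor offers 65.18568 and keeps 250 − 65.18568 = 184.81432.
Round 2 (the client proposes): the contractor can get 184.81432 next round, worth 0.65 × 184.81432 = 120.129308 now, so the client offers 120.129308, keeping 129.870692.
Round 1 (the contractor proposes): the client can get 129.870692 next round, worth 0.42 × 129.870692 = 54.54569064 now; the contractor offers that and keeps 195.45430936.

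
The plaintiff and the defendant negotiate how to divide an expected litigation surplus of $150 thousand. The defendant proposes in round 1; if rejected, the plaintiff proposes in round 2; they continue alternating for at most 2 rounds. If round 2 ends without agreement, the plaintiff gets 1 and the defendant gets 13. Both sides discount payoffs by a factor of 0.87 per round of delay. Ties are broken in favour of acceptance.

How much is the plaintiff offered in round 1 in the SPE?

Round 2 (the plaintiff proposes): the defendant gets 13 if talks fail, so the plaintiff offers 13 and keeps 137.
Round 1 (the defendant proposes): the plaintiff can get 137 next round, worth 0.87 × 137 = 119.19 now; the defendant offers that and keeps 30.81.

119.19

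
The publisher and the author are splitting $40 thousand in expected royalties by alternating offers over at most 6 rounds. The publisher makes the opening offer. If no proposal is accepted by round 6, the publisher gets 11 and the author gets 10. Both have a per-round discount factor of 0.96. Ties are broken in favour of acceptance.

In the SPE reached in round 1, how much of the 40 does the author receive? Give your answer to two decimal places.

26.60

Round 6 (the author proposes): the publisher gets 11 if talks fail, so the author offers 11 and keeps 29.
Round 5 (the publisher proposes): the author can get 29 next round, worth 0.96 × 29 = 27.84 now; the publisher offers that and keeps 12.16.
Round 4 (the author proposes): the publisher can get 12.16 next round, worth 0.96 × 12.16 = 11.6736 now, so the author offers 11.6736, keeping 28.3264.
Round 3 (the publisher proposes): the author can get 28.3264 next round, worth 0.96 × 28.3264 = 27.193344 now; the publisher offers that and keeps 12.806656.
Round 2 (the author proposes): the publisher can get 12.806656 next round, worth 0.96 × 12.806656 = 12.29438976 now; the author offers that and keeps 27.70561024.
Round 1 (the publisher proposes): the author can get 27.70561024 next round, worth 0.96 × 27.70561024 = 26.5973858304 now, so the publisher offers 26.5973858304, keeping 13.4026141696.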